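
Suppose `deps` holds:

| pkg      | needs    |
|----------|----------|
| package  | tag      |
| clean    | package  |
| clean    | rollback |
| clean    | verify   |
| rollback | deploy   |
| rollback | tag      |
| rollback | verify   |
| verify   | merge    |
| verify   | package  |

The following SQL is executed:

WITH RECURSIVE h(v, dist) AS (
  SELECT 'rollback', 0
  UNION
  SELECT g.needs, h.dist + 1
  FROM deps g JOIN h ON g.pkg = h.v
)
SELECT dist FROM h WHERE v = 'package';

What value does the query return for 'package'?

2

Base: (rollback, dist=0).
Iteration 1: edges from {rollback} -> (deploy, dist=1), (tag, dist=1), (verify, dist=1).
Iteration 2: edges from {deploy,tag,verify} -> (merge, dist=2), (package, dist=2).
Iteration 3: edges from {merge,package} -> (tag, dist=3).
Iteration 4: no outgoing edges from {tag}; recursion stops.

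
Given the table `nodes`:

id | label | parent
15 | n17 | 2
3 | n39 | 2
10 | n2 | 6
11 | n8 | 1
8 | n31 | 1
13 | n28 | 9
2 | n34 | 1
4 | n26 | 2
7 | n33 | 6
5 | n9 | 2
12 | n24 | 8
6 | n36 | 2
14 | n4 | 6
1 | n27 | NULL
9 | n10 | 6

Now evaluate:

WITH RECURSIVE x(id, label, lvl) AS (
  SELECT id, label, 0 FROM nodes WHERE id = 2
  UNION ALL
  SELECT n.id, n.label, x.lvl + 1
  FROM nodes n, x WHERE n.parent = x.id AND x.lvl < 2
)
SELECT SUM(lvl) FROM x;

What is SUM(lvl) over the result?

Base: id=2 (n34) at lvl 0.
Iteration 1: rows with parent in {2} -> n39 (id 3, lvl 1), n26 (id 4, lvl 1), n9 (id 5, lvl 1), n36 (id 6, lvl 1), n17 (id 15, lvl 1).
Iteration 2: rows with parent in {3,4,5,6,15} -> n33 (id 7, lvl 2), n10 (id 9, lvl 2), n2 (id 10, lvl 2), n4 (id 14, lvl 2).
Iteration 3: lvl < 2 fails for all current rows; recursion stops.
SUM(lvl) = 0 + 1 + 1 + 1 + 1 + 1 + 2 + 2 + 2 + 2 = 13.

13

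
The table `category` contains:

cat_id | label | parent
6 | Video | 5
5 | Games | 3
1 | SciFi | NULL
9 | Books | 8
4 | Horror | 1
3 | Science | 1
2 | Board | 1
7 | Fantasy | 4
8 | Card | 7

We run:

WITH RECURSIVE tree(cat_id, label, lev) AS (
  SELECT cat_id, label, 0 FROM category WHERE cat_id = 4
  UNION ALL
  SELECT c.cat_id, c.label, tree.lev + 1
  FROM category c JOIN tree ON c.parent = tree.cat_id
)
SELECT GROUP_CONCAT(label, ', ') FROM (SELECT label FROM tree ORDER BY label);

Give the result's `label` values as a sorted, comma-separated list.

Base: cat_id=4 (Horror) at lev 0.
Iteration 1: rows with parent in {4} -> Fantasy (id 7, lev 1).
Iteration 2: rows with parent in {7} -> Card (id 8, lev 2).
Iteration 3: rows with parent in {8} -> Books (id 9, lev 3).
Iteration 4: no rows with parent in {9}; recursion stops.

Books, Card, Fantasy, Horror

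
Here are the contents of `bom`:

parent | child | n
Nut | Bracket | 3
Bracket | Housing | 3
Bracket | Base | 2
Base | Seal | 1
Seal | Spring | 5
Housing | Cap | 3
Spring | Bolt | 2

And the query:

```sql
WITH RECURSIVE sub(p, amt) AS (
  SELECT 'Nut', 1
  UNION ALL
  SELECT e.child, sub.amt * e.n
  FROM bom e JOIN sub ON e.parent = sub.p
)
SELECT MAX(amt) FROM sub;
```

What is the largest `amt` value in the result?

Base: (Nut, amt=1).
Iteration 1: components of {Nut} -> Bracket = 1*3 = 3.
Iteration 2: components of {Bracket} -> Base = 3*2 = 6, Housing = 3*3 = 9.
Iteration 3: components of {Base,Housing} -> Cap = 9*3 = 27, Seal = 6*1 = 6.
Iteration 4: components of {Cap,Seal} -> Spring = 6*5 = 30.
Iteration 5: components of {Spring} -> Bolt = 30*2 = 60.
Iteration 6: no further components; recursion stops.
amt values: 1, 3, 9, 6, 27, 6, 30, 60; the maximum is 60.

60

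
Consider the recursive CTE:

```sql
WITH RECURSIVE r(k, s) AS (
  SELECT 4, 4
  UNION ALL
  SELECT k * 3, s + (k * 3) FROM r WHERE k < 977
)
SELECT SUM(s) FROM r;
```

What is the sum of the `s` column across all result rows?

Base: k=4, s=4.
Iteration 1: 4 < 977 holds -> k = 4 * 3 = 12, s = 4 + 12 = 16.
Iteration 2: 12 < 977 holds -> k = 12 * 3 = 36, s = 16 + 36 = 52.
Iteration 3: 36 < 977 holds -> k = 36 * 3 = 108, s = 52 + 108 = 160.
Iteration 4: 108 < 977 holds -> k = 108 * 3 = 324, s = 160 + 324 = 484.
Iteration 5: 324 < 977 holds -> k = 324 * 3 = 972, s = 484 + 972 = 1456.
Iteration 6: 972 < 977 holds -> k = 972 * 3 = 2916, s = 1456 + 2916 = 4372.
Iteration 7: 2916 < 977 fails; recursion stops.
SUM(s) = 4 + 16 + 52 + 160 + 484 + 1456 + 4372 = 6544.

6544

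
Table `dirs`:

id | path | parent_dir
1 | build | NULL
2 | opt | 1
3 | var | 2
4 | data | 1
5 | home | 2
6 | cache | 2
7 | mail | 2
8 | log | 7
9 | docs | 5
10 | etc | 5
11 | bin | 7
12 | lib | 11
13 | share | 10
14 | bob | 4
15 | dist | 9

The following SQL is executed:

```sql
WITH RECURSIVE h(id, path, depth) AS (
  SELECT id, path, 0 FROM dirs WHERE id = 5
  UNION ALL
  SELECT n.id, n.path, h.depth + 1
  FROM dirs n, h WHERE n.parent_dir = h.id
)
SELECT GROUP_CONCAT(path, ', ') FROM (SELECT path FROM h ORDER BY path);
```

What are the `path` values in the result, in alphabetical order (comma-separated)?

dist, docs, etc, home, share

Base: id=5 (home) at depth 0.
Iteration 1: rows with parent_dir in {5} -> docs (id 9, depth 1), etc (id 10, depth 1).
Iteration 2: rows with parent_dir in {9,10} -> share (id 13, depth 2), dist (id 15, depth 2).
Iteration 3: no rows with parent_dir in {13,15}; recursion stops.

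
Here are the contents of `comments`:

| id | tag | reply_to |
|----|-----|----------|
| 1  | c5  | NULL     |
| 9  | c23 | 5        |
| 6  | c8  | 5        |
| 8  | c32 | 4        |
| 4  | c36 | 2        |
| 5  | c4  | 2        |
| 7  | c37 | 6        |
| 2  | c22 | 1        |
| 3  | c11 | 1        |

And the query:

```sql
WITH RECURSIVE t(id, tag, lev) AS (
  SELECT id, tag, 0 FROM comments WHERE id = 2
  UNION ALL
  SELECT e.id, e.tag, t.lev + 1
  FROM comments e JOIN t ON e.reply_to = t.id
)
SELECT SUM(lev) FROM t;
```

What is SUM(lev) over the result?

Base: id=2 (c22) at lev 0.
Iteration 1: rows with reply_to in {2} -> c36 (id 4, lev 1), c4 (id 5, lev 1).
Iteration 2: rows with reply_to in {4,5} -> c8 (id 6, lev 2), c32 (id 8, lev 2), c23 (id 9, lev 2).
Iteration 3: rows with reply_to in {6,8,9} -> c37 (id 7, lev 3).
Iteration 4: no rows with reply_to in {7}; recursion stops.
SUM(lev) = 0 + 1 + 1 + 2 + 2 + 2 + 3 = 11.

11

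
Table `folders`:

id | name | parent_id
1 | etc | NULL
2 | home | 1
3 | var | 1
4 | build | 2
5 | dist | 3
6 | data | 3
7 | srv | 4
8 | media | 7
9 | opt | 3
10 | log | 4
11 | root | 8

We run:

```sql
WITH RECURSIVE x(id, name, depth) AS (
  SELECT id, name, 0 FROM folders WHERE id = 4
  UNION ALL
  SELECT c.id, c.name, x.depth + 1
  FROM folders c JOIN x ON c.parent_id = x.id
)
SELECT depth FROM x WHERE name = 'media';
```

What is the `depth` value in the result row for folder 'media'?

Base: id=4 (build) at depth 0.
Iteration 1: rows with parent_id in {4} -> srv (id 7, depth 1), log (id 10, depth 1).
Iteration 2: rows with parent_id in {7,10} -> media (id 8, depth 2).
Iteration 3: rows with parent_id in {8} -> root (id 11, depth 3).
Iteration 4: no rows with parent_id in {11}; recursion stops.

2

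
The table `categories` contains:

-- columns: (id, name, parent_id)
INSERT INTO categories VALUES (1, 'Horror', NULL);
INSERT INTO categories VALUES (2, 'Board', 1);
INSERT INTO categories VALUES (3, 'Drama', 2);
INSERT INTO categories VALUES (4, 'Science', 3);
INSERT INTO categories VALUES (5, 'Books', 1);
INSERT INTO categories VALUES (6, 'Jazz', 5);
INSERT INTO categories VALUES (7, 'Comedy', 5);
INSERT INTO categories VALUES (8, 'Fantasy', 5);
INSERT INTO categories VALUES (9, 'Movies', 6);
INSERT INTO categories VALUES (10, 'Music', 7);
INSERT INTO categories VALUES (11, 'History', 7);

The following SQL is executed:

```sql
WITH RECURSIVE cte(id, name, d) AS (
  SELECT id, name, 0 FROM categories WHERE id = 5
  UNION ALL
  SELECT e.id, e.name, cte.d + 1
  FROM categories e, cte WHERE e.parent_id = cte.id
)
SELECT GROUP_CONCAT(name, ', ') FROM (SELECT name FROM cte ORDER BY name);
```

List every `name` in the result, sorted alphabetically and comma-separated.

Books, Comedy, Fantasy, History, Jazz, Movies, Music

Base: id=5 (Books) at d 0.
Iteration 1: rows with parent_id in {5} -> Jazz (id 6, d 1), Comedy (id 7, d 1), Fantasy (id 8, d 1).
Iteration 2: rows with parent_id in {6,7,8} -> Movies (id 9, d 2), Music (id 10, d 2), History (id 11, d 2).
Iteration 3: no rows with parent_id in {9,10,11}; recursion stops.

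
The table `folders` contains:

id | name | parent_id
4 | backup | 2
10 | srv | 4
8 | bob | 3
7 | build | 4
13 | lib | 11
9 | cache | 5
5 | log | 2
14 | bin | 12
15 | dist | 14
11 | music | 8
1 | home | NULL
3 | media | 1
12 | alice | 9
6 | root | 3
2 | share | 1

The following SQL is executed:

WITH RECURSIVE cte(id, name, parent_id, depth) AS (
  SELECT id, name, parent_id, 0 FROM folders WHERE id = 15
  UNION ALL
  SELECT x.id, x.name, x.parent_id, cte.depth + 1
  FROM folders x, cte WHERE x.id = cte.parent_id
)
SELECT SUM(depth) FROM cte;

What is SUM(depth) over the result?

Base: id=15 (dist), parent_id=14, depth 0.
Iteration 1: join on id=14 -> bin (id 14, parent_id=12, depth 1).
Iteration 2: join on id=12 -> alice (id 12, parent_id=9, depth 2).
Iteration 3: join on id=9 -> cache (id 9, parent_id=5, depth 3).
Iteration 4: join on id=5 -> log (id 5, parent_id=2, depth 4).
Iteration 5: join on id=2 -> share (id 2, parent_id=1, depth 5).
Iteration 6: join on id=1 -> home (id 1, parent_id=NULL, depth 6).
Iteration 7: parent_id is NULL; no match; recursion stops.
SUM(depth) = 0 + 1 + 2 + 3 + 4 + 5 + 6 = 21.

21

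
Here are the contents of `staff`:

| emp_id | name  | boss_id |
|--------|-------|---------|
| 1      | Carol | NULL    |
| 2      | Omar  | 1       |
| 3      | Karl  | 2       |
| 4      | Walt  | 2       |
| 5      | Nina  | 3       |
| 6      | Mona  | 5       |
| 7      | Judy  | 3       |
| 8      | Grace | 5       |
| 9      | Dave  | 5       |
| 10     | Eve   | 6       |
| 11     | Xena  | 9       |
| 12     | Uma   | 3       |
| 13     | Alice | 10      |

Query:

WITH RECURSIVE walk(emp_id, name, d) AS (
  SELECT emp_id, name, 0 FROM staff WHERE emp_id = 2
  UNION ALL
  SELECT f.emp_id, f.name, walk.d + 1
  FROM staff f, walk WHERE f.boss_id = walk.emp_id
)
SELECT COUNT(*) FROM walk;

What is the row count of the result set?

12

Base: emp_id=2 (Omar) at d 0.
Iteration 1: rows with boss_id in {2} -> Karl (id 3, d 1), Walt (id 4, d 1).
Iteration 2: rows with boss_id in {3,4} -> Nina (id 5, d 2), Judy (id 7, d 2), Uma (id 12, d 2).
Iteration 3: rows with boss_id in {5,7,12} -> Mona (id 6, d 3), Grace (id 8, d 3), Dave (id 9, d 3).
Iteration 4: rows with boss_id in {6,8,9} -> Eve (id 10, d 4), Xena (id 11, d 4).
Iteration 5: rows with boss_id in {10,11} -> Alice (id 13, d 5).
Iteration 6: no rows with boss_id in {13}; recursion stops.
Total rows emitted: 12.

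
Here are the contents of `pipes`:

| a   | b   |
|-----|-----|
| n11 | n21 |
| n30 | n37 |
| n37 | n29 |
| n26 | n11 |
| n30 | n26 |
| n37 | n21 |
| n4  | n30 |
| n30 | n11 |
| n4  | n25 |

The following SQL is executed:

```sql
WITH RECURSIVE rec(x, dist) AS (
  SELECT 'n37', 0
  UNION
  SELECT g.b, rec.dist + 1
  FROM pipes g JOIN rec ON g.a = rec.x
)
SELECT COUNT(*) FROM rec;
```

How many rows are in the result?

Base: (n37, dist=0).
Iteration 1: edges from {n37} -> (n21, dist=1), (n29, dist=1).
Iteration 2: no outgoing edges from {n21,n29}; recursion stops.
Total rows emitted: 3.

3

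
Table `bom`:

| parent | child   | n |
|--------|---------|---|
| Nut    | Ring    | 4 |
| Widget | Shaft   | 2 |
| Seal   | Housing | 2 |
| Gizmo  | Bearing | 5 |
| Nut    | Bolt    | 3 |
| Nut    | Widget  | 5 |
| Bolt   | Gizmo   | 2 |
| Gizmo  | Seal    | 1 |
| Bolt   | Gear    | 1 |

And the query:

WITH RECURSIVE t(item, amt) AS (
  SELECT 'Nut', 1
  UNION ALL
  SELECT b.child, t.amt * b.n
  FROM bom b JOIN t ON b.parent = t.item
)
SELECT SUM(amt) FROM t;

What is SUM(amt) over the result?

Base: (Nut, amt=1).
Iteration 1: components of {Nut} -> Bolt = 1*3 = 3, Ring = 1*4 = 4, Widget = 1*5 = 5.
Iteration 2: components of {Bolt,Ring,Widget} -> Gear = 3*1 = 3, Gizmo = 3*2 = 6, Shaft = 5*2 = 10.
Iteration 3: components of {Gear,Gizmo,Shaft} -> Bearing = 6*5 = 30, Seal = 6*1 = 6.
Iteration 4: components of {Bearing,Seal} -> Housing = 6*2 = 12.
Iteration 5: no further components; recursion stops.
SUM(amt) = 1 + 5 + 3 + 4 + 10 + 6 + 3 + 6 + 30 + 12 = 80.

80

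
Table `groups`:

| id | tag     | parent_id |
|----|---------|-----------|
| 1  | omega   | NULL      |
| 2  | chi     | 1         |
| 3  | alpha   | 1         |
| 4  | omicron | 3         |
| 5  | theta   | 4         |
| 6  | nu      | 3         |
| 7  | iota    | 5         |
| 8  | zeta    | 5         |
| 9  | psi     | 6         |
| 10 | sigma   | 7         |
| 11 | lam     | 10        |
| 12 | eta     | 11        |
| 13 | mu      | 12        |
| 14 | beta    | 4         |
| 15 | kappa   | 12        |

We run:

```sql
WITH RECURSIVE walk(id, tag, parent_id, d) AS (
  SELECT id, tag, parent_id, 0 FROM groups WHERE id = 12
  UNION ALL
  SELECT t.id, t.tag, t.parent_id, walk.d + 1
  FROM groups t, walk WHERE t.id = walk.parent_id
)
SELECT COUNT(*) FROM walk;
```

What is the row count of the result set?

Base: id=12 (eta), parent_id=11, d 0.
Iteration 1: join on id=11 -> lam (id 11, parent_id=10, d 1).
Iteration 2: join on id=10 -> sigma (id 10, parent_id=7, d 2).
Iteration 3: join on id=7 -> iota (id 7, parent_id=5, d 3).
Iteration 4: join on id=5 -> theta (id 5, parent_id=4, d 4).
Iteration 5: join on id=4 -> omicron (id 4, parent_id=3, d 5).
Iteration 6: join on id=3 -> alpha (id 3, parent_id=1, d 6).
Iteration 7: join on id=1 -> omega (id 1, parent_id=NULL, d 7).
Iteration 8: parent_id is NULL; no match; recursion stops.
Total rows emitted: 8.

8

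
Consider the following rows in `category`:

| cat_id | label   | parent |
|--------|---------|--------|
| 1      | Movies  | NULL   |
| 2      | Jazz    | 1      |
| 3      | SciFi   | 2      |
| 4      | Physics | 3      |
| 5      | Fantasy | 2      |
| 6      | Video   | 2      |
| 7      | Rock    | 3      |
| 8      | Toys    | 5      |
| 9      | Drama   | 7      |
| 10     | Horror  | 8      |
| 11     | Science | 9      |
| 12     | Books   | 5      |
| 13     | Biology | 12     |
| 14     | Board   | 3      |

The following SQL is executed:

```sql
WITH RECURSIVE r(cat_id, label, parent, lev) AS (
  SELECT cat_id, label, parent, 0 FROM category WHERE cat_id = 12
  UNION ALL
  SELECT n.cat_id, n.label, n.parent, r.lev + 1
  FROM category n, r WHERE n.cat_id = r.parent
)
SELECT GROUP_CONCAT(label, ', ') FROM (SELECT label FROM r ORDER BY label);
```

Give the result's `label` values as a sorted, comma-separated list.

Base: cat_id=12 (Books), parent=5, lev 0.
Iteration 1: join on cat_id=5 -> Fantasy (id 5, parent=2, lev 1).
Iteration 2: join on cat_id=2 -> Jazz (id 2, parent=1, lev 2).
Iteration 3: join on cat_id=1 -> Movies (id 1, parent=NULL, lev 3).
Iteration 4: parent is NULL; no match; recursion stops.

Books, Fantasy, Jazz, Movies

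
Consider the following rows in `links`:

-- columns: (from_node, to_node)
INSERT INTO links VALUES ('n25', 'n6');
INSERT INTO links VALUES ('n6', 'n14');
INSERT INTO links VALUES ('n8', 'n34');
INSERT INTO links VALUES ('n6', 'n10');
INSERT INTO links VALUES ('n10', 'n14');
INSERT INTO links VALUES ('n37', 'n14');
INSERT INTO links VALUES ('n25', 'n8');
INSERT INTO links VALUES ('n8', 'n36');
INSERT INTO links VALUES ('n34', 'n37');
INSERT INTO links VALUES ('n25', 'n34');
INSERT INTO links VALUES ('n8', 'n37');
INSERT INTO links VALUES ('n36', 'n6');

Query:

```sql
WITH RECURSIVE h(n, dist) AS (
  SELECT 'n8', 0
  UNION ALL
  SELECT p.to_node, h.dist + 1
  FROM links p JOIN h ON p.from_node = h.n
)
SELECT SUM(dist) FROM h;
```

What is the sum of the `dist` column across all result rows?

22

Base: (n8, dist=0).
Iteration 1: edges from {n8} -> (n34, dist=1), (n36, dist=1), (n37, dist=1).
Iteration 2: edges from {n34,n36,n37} -> (n14, dist=2), (n37, dist=2), (n6, dist=2).
Iteration 3: edges from {n14,n37,n6} -> (n10, dist=3), (n14, dist=3) x2. [UNION ALL keeps all 3 new rows, including repeats]
Iteration 4: edges from {n10,n14} -> (n14, dist=4).
Iteration 5: no outgoing edges from {n14}; recursion stops.
SUM(dist) = 0 + 1 + 1 + 1 + 2 + 2 + 2 + 3 + 3 + 3 + 4 = 22.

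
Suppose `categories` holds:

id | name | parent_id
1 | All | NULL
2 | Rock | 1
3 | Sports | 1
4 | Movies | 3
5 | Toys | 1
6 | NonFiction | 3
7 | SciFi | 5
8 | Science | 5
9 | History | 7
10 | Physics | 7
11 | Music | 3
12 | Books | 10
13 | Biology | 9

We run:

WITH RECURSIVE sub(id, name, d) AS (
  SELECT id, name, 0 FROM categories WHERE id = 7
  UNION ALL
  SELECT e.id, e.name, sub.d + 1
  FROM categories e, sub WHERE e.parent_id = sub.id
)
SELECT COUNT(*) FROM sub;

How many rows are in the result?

5

Base: id=7 (SciFi) at d 0.
Iteration 1: rows with parent_id in {7} -> History (id 9, d 1), Physics (id 10, d 1).
Iteration 2: rows with parent_id in {9,10} -> Books (id 12, d 2), Biology (id 13, d 2).
Iteration 3: no rows with parent_id in {12,13}; recursion stops.
Total rows emitted: 5.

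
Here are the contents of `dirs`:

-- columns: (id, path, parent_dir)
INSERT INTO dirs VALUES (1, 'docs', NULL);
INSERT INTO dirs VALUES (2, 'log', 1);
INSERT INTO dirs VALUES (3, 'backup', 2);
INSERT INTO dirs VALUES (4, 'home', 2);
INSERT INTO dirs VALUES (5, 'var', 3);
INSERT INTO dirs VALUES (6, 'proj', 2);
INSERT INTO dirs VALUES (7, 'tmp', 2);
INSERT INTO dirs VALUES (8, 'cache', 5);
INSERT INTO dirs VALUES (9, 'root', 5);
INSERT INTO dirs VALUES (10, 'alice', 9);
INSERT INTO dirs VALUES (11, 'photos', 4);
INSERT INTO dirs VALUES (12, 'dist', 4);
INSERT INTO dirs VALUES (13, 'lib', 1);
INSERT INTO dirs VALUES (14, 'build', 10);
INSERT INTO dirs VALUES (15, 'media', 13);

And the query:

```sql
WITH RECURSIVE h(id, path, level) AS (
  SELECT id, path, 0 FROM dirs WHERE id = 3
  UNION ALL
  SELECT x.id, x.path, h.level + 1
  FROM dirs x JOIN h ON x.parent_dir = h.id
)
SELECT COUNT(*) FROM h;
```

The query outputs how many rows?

6

Base: id=3 (backup) at level 0.
Iteration 1: rows with parent_dir in {3} -> var (id 5, level 1).
Iteration 2: rows with parent_dir in {5} -> cache (id 8, level 2), root (id 9, level 2).
Iteration 3: rows with parent_dir in {8,9} -> alice (id 10, level 3).
Iteration 4: rows with parent_dir in {10} -> build (id 14, level 4).
Iteration 5: no rows with parent_dir in {14}; recursion stops.
Total rows emitted: 6.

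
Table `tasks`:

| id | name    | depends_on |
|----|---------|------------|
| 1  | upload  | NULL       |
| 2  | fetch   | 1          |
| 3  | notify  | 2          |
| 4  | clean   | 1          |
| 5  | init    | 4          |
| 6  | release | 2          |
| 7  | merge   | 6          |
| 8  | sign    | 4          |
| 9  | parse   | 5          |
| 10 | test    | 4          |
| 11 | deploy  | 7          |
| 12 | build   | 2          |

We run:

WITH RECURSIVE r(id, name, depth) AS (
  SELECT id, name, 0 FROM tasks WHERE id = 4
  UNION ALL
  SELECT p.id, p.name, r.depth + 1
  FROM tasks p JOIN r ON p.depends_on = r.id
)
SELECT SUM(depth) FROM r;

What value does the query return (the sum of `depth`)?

5

Base: id=4 (clean) at depth 0.
Iteration 1: rows with depends_on in {4} -> init (id 5, depth 1), sign (id 8, depth 1), test (id 10, depth 1).
Iteration 2: rows with depends_on in {5,8,10} -> parse (id 9, depth 2).
Iteration 3: no rows with depends_on in {9}; recursion stops.
SUM(depth) = 0 + 1 + 1 + 1 + 2 = 5.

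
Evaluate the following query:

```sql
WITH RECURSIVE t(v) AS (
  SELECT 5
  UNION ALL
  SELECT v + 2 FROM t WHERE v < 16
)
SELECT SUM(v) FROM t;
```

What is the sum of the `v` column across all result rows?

77

Base: v=5.
Iteration 1: 5 < 16 holds -> v = 5 + 2 = 7.
Iteration 2: 7 < 16 holds -> v = 7 + 2 = 9.
Iteration 3: 9 < 16 holds -> v = 9 + 2 = 11.
Iteration 4: 11 < 16 holds -> v = 11 + 2 = 13.
Iteration 5: 13 < 16 holds -> v = 13 + 2 = 15.
Iteration 6: 15 < 16 holds -> v = 15 + 2 = 17.
Iteration 7: 17 < 16 fails; recursion stops.
SUM(v) = 5 + 7 + 9 + 11 + 13 + 15 + 17 = 77.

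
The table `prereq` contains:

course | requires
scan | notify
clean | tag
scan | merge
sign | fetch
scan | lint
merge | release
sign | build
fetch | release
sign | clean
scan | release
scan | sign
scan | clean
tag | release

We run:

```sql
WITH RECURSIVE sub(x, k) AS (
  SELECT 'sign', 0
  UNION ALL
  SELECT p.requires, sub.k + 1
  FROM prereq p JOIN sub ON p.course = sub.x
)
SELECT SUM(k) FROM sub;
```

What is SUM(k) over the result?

10

Base: (sign, k=0).
Iteration 1: edges from {sign} -> (build, k=1), (clean, k=1), (fetch, k=1).
Iteration 2: edges from {build,clean,fetch} -> (release, k=2), (tag, k=2).
Iteration 3: edges from {release,tag} -> (release, k=3).
Iteration 4: no outgoing edges from {release}; recursion stops.
SUM(k) = 0 + 1 + 1 + 1 + 2 + 2 + 3 = 10.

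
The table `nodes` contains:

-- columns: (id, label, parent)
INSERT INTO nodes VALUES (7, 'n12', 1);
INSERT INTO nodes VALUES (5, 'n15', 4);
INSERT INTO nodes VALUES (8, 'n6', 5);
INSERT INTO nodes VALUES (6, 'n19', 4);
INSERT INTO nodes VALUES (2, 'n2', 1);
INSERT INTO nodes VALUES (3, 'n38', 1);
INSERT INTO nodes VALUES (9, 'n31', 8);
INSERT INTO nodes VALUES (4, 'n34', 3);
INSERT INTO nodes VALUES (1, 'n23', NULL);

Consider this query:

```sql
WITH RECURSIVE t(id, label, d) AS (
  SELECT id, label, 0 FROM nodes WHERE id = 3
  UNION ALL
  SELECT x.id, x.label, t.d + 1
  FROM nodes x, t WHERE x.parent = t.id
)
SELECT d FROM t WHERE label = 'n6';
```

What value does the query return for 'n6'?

3

Base: id=3 (n38) at d 0.
Iteration 1: rows with parent in {3} -> n34 (id 4, d 1).
Iteration 2: rows with parent in {4} -> n15 (id 5, d 2), n19 (id 6, d 2).
Iteration 3: rows with parent in {5,6} -> n6 (id 8, d 3).
Iteration 4: rows with parent in {8} -> n31 (id 9, d 4).
Iteration 5: no rows with parent in {9}; recursion stops.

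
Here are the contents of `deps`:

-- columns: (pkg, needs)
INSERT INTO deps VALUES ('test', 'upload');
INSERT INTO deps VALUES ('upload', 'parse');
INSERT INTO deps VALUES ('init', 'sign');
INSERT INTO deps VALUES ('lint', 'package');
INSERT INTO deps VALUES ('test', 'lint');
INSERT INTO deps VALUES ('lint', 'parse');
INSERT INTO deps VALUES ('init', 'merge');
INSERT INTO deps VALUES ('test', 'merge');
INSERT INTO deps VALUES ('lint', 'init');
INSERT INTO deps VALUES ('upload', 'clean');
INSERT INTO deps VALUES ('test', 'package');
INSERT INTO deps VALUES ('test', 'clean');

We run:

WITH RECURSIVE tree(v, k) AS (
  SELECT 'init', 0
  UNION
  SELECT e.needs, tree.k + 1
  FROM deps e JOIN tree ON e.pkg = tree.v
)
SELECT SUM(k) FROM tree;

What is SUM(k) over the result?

Base: (init, k=0).
Iteration 1: edges from {init} -> (merge, k=1), (sign, k=1).
Iteration 2: no outgoing edges from {merge,sign}; recursion stops.
SUM(k) = 0 + 1 + 1 = 2.

2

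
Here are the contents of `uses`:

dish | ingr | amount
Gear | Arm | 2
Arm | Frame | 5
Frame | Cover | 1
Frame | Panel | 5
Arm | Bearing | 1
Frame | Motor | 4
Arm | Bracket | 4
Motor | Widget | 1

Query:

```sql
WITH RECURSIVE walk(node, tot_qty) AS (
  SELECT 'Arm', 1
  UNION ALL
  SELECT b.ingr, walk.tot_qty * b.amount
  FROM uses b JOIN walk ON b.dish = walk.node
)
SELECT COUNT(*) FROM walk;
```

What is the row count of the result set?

8

Base: (Arm, tot_qty=1).
Iteration 1: components of {Arm} -> Bearing = 1*1 = 1, Bracket = 1*4 = 4, Frame = 1*5 = 5.
Iteration 2: components of {Bearing,Bracket,Frame} -> Cover = 5*1 = 5, Motor = 5*4 = 20, Panel = 5*5 = 25.
Iteration 3: components of {Cover,Motor,Panel} -> Widget = 20*1 = 20.
Iteration 4: no further components; recursion stops.
Total rows emitted: 8.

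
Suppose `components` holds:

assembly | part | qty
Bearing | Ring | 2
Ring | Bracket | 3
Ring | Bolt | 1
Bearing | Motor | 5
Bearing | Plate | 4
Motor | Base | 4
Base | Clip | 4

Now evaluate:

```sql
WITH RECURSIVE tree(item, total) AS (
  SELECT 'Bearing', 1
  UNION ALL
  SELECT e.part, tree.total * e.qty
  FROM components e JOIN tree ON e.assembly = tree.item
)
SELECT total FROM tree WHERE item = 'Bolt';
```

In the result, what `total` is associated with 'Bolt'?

Base: (Bearing, total=1).
Iteration 1: components of {Bearing} -> Motor = 1*5 = 5, Plate = 1*4 = 4, Ring = 1*2 = 2.
Iteration 2: components of {Motor,Plate,Ring} -> Base = 5*4 = 20, Bolt = 2*1 = 2, Bracket = 2*3 = 6.
Iteration 3: components of {Base,Bolt,Bracket} -> Clip = 20*4 = 80.
Iteration 4: no further components; recursion stops.

2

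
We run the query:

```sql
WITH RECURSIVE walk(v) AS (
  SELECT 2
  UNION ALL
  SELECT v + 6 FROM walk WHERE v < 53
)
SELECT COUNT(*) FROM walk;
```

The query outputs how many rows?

10

Base: v=2.
Iteration 1: 2 < 53 holds -> v = 2 + 6 = 8.
Iteration 2: 8 < 53 holds -> v = 8 + 6 = 14.
Iteration 3: 14 < 53 holds -> v = 14 + 6 = 20.
Iteration 4: 20 < 53 holds -> v = 20 + 6 = 26.
Iteration 5: 26 < 53 holds -> v = 26 + 6 = 32.
Iteration 6: 32 < 53 holds -> v = 32 + 6 = 38.
Iteration 7: 38 < 53 holds -> v = 38 + 6 = 44.
Iteration 8: 44 < 53 holds -> v = 44 + 6 = 50.
Iteration 9: 50 < 53 holds -> v = 50 + 6 = 56.
Iteration 10: 56 < 53 fails; recursion stops.
Total rows emitted: 10.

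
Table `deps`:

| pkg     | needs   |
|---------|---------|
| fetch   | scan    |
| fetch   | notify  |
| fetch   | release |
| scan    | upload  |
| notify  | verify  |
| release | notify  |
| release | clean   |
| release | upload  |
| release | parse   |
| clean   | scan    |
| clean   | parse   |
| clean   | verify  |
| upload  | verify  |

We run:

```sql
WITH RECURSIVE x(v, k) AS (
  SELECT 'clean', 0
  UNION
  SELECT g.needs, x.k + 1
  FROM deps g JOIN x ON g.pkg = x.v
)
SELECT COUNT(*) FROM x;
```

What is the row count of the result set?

Base: (clean, k=0).
Iteration 1: edges from {clean} -> (parse, k=1), (scan, k=1), (verify, k=1).
Iteration 2: edges from {parse,scan,verify} -> (upload, k=2).
Iteration 3: edges from {upload} -> (verify, k=3).
Iteration 4: no outgoing edges from {verify}; recursion stops.
Total rows emitted: 6.

6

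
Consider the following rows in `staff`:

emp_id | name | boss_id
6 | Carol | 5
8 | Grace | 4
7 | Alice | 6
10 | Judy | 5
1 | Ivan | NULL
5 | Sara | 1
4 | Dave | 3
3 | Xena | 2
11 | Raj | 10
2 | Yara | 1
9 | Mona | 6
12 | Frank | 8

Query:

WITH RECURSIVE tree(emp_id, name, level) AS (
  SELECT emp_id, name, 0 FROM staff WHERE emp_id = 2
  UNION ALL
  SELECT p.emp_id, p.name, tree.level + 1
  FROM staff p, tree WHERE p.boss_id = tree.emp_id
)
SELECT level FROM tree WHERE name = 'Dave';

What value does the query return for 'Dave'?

2

Base: emp_id=2 (Yara) at level 0.
Iteration 1: rows with boss_id in {2} -> Xena (id 3, level 1).
Iteration 2: rows with boss_id in {3} -> Dave (id 4, level 2).
Iteration 3: rows with boss_id in {4} -> Grace (id 8, level 3).
Iteration 4: rows with boss_id in {8} -> Frank (id 12, level 4).
Iteration 5: no rows with boss_id in {12}; recursion stops.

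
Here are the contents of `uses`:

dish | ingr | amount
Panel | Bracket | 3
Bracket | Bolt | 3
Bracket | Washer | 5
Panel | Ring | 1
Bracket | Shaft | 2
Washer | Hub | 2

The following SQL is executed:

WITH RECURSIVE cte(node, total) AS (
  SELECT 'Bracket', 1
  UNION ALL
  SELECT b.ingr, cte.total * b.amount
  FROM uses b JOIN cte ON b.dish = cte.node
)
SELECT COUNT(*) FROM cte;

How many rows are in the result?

5

Base: (Bracket, total=1).
Iteration 1: components of {Bracket} -> Bolt = 1*3 = 3, Shaft = 1*2 = 2, Washer = 1*5 = 5.
Iteration 2: components of {Bolt,Shaft,Washer} -> Hub = 5*2 = 10.
Iteration 3: no further components; recursion stops.
Total rows emitted: 5.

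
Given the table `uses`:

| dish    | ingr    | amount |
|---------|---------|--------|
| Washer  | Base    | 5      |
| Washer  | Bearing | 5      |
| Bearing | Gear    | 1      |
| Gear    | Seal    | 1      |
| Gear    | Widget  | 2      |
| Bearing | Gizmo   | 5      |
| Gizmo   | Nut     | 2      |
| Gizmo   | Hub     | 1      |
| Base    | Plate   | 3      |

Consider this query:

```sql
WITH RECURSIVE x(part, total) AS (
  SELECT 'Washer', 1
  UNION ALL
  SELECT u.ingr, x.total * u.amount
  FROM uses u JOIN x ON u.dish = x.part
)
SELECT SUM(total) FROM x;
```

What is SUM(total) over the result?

146

Base: (Washer, total=1).
Iteration 1: components of {Washer} -> Base = 1*5 = 5, Bearing = 1*5 = 5.
Iteration 2: components of {Base,Bearing} -> Gear = 5*1 = 5, Gizmo = 5*5 = 25, Plate = 5*3 = 15.
Iteration 3: components of {Gear,Gizmo,Plate} -> Hub = 25*1 = 25, Nut = 25*2 = 50, Seal = 5*1 = 5, Widget = 5*2 = 10.
Iteration 4: no further components; recursion stops.
SUM(total) = 1 + 5 + 5 + 15 + 5 + 25 + 5 + 10 + 50 + 25 = 146.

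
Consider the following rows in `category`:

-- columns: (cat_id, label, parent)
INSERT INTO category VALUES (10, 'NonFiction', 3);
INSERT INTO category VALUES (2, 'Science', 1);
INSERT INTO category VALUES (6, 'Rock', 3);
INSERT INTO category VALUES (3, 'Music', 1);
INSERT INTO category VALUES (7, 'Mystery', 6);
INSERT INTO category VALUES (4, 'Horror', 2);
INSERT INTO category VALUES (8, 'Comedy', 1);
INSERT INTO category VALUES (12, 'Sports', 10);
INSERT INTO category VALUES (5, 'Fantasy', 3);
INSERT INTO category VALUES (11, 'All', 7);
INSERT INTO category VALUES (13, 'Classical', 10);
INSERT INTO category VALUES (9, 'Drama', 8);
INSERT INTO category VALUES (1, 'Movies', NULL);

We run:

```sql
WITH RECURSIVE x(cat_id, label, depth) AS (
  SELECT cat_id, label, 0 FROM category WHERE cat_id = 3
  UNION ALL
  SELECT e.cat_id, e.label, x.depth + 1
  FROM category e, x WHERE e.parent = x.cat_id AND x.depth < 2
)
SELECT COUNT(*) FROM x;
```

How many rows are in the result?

Base: cat_id=3 (Music) at depth 0.
Iteration 1: rows with parent in {3} -> Fantasy (id 5, depth 1), Rock (id 6, depth 1), NonFiction (id 10, depth 1).
Iteration 2: rows with parent in {5,6,10} -> Mystery (id 7, depth 2), Sports (id 12, depth 2), Classical (id 13, depth 2).
Iteration 3: depth < 2 fails for all current rows; recursion stops.
Total rows emitted: 7.

7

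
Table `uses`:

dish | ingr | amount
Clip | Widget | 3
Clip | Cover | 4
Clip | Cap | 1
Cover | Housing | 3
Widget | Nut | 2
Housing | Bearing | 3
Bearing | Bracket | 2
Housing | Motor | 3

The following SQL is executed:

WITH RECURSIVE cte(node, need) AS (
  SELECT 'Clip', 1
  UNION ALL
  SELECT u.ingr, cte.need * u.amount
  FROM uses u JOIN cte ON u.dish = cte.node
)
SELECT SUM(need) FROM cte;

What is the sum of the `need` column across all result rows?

Base: (Clip, need=1).
Iteration 1: components of {Clip} -> Cap = 1*1 = 1, Cover = 1*4 = 4, Widget = 1*3 = 3.
Iteration 2: components of {Cap,Cover,Widget} -> Housing = 4*3 = 12, Nut = 3*2 = 6.
Iteration 3: components of {Housing,Nut} -> Bearing = 12*3 = 36, Motor = 12*3 = 36.
Iteration 4: components of {Bearing,Motor} -> Bracket = 36*2 = 72.
Iteration 5: no further components; recursion stops.
SUM(need) = 1 + 3 + 4 + 1 + 6 + 12 + 36 + 36 + 72 = 171.

171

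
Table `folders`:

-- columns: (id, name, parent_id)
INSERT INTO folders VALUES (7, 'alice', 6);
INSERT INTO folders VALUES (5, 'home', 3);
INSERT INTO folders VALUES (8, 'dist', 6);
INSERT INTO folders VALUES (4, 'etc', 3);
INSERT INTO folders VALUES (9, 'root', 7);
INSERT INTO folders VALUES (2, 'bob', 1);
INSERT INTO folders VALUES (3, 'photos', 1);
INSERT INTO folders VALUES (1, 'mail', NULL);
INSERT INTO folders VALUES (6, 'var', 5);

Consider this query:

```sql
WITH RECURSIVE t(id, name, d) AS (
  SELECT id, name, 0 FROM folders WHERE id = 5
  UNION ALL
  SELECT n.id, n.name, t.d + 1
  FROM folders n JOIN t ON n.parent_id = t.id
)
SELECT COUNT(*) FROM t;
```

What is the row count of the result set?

5

Base: id=5 (home) at d 0.
Iteration 1: rows with parent_id in {5} -> var (id 6, d 1).
Iteration 2: rows with parent_id in {6} -> alice (id 7, d 2), dist (id 8, d 2).
Iteration 3: rows with parent_id in {7,8} -> root (id 9, d 3).
Iteration 4: no rows with parent_id in {9}; recursion stops.
Total rows emitted: 5.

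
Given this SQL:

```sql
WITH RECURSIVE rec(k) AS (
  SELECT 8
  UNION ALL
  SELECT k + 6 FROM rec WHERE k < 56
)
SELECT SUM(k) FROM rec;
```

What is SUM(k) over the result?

288

Base: k=8.
Iteration 1: 8 < 56 holds -> k = 8 + 6 = 14.
Iteration 2: 14 < 56 holds -> k = 14 + 6 = 20.
Iteration 3: 20 < 56 holds -> k = 20 + 6 = 26.
Iteration 4: 26 < 56 holds -> k = 26 + 6 = 32.
Iteration 5: 32 < 56 holds -> k = 32 + 6 = 38.
Iteration 6: 38 < 56 holds -> k = 38 + 6 = 44.
Iteration 7: 44 < 56 holds -> k = 44 + 6 = 50.
Iteration 8: 50 < 56 holds -> k = 50 + 6 = 56.
Iteration 9: 56 < 56 fails; recursion stops.
SUM(k) = 8 + 14 + 20 + 26 + 32 + 38 + 44 + 50 + 56 = 288.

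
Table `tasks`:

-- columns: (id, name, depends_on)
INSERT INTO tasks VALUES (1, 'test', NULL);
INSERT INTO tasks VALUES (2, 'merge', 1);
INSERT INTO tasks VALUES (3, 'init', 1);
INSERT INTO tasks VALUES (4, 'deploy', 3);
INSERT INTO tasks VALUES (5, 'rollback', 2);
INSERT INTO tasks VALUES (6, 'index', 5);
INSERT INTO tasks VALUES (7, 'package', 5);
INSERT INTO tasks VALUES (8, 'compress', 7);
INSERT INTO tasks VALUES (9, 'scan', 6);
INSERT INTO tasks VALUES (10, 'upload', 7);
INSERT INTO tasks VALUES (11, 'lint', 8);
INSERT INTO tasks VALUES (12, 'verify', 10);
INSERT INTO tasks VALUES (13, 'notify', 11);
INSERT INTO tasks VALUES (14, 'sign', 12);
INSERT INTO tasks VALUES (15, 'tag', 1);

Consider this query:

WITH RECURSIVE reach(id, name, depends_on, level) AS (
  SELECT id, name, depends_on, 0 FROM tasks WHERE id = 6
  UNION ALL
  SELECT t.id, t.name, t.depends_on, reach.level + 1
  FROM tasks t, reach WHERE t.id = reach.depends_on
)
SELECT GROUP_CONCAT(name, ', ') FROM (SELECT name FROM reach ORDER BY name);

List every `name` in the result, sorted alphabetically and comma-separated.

Base: id=6 (index), depends_on=5, level 0.
Iteration 1: join on id=5 -> rollback (id 5, depends_on=2, level 1).
Iteration 2: join on id=2 -> merge (id 2, depends_on=1, level 2).
Iteration 3: join on id=1 -> test (id 1, depends_on=NULL, level 3).
Iteration 4: depends_on is NULL; no match; recursion stops.

index, merge, rollback, test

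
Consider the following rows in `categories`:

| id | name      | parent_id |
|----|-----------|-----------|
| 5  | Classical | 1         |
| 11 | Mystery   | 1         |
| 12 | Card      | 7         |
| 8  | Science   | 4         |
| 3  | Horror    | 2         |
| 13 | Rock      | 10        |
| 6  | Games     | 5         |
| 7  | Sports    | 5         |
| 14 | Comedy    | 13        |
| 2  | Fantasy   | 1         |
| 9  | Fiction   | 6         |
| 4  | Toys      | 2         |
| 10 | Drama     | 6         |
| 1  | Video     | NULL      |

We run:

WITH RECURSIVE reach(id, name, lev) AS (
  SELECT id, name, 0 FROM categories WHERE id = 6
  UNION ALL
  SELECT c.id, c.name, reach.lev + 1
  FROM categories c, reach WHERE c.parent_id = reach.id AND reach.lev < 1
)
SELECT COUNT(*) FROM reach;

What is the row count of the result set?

3

Base: id=6 (Games) at lev 0.
Iteration 1: rows with parent_id in {6} -> Fiction (id 9, lev 1), Drama (id 10, lev 1).
Iteration 2: lev < 1 fails for all current rows; recursion stops.
Total rows emitted: 3.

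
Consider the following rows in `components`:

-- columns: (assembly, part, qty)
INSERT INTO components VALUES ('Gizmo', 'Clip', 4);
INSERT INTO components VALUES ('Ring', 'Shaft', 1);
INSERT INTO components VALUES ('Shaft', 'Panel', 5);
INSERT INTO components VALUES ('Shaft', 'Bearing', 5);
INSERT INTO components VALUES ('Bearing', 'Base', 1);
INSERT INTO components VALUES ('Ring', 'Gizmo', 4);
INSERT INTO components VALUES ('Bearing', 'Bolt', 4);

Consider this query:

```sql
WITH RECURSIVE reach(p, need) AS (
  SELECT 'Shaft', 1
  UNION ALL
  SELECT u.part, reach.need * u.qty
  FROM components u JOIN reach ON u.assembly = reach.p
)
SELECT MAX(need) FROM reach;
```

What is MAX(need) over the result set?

20

Base: (Shaft, need=1).
Iteration 1: components of {Shaft} -> Bearing = 1*5 = 5, Panel = 1*5 = 5.
Iteration 2: components of {Bearing,Panel} -> Base = 5*1 = 5, Bolt = 5*4 = 20.
Iteration 3: no further components; recursion stops.
need values: 1, 5, 5, 5, 20; the maximum is 20.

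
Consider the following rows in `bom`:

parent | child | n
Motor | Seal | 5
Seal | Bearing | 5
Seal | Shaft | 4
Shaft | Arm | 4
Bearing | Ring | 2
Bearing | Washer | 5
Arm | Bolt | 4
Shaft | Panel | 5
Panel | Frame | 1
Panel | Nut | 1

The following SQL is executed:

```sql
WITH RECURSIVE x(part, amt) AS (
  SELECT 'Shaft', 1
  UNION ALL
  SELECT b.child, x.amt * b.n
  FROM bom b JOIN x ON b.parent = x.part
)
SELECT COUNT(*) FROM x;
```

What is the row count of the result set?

Base: (Shaft, amt=1).
Iteration 1: components of {Shaft} -> Arm = 1*4 = 4, Panel = 1*5 = 5.
Iteration 2: components of {Arm,Panel} -> Bolt = 4*4 = 16, Frame = 5*1 = 5, Nut = 5*1 = 5.
Iteration 3: no further components; recursion stops.
Total rows emitted: 6.

6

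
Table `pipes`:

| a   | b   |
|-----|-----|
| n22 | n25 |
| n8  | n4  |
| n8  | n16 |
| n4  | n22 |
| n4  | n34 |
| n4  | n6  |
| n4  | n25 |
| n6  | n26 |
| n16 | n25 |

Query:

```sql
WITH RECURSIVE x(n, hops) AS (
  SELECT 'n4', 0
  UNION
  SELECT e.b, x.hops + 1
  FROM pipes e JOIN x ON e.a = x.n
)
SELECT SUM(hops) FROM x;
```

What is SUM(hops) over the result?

8

Base: (n4, hops=0).
Iteration 1: edges from {n4} -> (n22, hops=1), (n25, hops=1), (n34, hops=1), (n6, hops=1).
Iteration 2: edges from {n22,n25,n34,n6} -> (n25, hops=2), (n26, hops=2).
Iteration 3: no outgoing edges from {n25,n26}; recursion stops.
SUM(hops) = 0 + 1 + 1 + 1 + 1 + 2 + 2 = 8.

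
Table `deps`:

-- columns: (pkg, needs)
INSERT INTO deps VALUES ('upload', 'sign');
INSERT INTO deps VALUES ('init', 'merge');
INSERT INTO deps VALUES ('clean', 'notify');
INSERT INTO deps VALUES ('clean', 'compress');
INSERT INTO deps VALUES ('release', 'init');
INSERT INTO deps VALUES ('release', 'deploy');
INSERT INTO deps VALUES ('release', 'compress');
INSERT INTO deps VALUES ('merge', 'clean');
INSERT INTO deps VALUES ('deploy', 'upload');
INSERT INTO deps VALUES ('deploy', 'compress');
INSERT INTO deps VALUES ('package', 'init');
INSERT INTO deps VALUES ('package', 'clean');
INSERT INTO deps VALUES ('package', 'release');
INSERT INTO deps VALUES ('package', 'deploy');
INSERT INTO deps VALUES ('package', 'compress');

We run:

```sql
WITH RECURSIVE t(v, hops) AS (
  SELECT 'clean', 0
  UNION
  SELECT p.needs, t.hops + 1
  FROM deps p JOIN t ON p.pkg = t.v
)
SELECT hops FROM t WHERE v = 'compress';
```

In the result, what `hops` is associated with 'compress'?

Base: (clean, hops=0).
Iteration 1: edges from {clean} -> (compress, hops=1), (notify, hops=1).
Iteration 2: no outgoing edges from {compress,notify}; recursion stops.

1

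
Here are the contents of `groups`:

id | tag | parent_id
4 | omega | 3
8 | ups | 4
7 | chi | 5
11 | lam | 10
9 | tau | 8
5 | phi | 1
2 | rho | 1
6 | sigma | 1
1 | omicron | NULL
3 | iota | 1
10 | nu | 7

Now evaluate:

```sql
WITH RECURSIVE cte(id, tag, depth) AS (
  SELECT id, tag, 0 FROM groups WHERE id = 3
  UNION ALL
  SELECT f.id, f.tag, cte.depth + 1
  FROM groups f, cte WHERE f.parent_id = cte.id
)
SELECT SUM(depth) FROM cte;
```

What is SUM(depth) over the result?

Base: id=3 (iota) at depth 0.
Iteration 1: rows with parent_id in {3} -> omega (id 4, depth 1).
Iteration 2: rows with parent_id in {4} -> ups (id 8, depth 2).
Iteration 3: rows with parent_id in {8} -> tau (id 9, depth 3).
Iteration 4: no rows with parent_id in {9}; recursion stops.
SUM(depth) = 0 + 1 + 2 + 3 = 6.

6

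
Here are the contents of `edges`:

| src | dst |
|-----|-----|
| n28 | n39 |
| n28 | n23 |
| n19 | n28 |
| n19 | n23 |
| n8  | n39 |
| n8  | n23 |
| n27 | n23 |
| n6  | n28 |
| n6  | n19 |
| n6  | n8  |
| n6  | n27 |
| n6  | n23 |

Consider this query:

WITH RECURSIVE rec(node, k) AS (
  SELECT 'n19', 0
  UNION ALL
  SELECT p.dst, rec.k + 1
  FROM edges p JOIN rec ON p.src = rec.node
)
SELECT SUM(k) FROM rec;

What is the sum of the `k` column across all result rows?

6

Base: (n19, k=0).
Iteration 1: edges from {n19} -> (n23, k=1), (n28, k=1).
Iteration 2: edges from {n23,n28} -> (n23, k=2), (n39, k=2).
Iteration 3: no outgoing edges from {n23,n39}; recursion stops.
SUM(k) = 0 + 1 + 1 + 2 + 2 = 6.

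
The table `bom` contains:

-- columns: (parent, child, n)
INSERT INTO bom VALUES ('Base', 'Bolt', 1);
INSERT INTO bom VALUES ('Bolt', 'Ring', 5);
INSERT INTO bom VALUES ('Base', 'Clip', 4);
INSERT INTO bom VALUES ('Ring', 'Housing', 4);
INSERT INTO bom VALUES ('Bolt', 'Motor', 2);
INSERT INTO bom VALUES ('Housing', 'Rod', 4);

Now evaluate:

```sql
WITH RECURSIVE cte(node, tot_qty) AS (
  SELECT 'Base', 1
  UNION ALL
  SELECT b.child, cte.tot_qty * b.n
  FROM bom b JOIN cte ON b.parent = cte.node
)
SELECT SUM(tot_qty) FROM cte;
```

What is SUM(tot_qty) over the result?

113

Base: (Base, tot_qty=1).
Iteration 1: components of {Base} -> Bolt = 1*1 = 1, Clip = 1*4 = 4.
Iteration 2: components of {Bolt,Clip} -> Motor = 1*2 = 2, Ring = 1*5 = 5.
Iteration 3: components of {Motor,Ring} -> Housing = 5*4 = 20.
Iteration 4: components of {Housing} -> Rod = 20*4 = 80.
Iteration 5: no further components; recursion stops.
SUM(tot_qty) = 1 + 1 + 4 + 5 + 2 + 20 + 80 = 113.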